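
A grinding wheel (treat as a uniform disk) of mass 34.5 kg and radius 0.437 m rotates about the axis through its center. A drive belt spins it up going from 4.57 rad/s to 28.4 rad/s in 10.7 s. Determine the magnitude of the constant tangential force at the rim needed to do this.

I = ½MR² = (1/2)(34.5)(0.437)² = 3.294 kg·m².
α = Δω/Δt = (28.4 − 4.57)/10.7 = 2.227 rad/s².
The required torque is τ = Iα = (3.294)(2.227) = 7.337 N·m.
A tangential force at the rim gives τ = FR, so F = τ/R = 7.337/0.437 = 16.79 N.

F ≈ 16.8 N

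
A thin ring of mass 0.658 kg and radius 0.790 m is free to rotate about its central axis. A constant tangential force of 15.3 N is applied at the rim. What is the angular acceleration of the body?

I = MR² = (0.658)(0.790)² = 0.4107 kg·m².
τ = F R = (15.3)(0.790) = 12.09 N·m.
Newton's second law for rotation, τ = Iα, gives α = τ/I = 12.09/0.4107 = 29.43 rad/s².

α ≈ 29.4 rad/s²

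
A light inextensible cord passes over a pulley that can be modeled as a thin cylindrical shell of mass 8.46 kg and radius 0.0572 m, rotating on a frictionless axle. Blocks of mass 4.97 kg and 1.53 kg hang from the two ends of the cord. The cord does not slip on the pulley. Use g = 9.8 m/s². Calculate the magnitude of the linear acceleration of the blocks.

I = MR² = (8.46)(0.0572)² = 0.02768 kg·m².
Heavier block: m₁g − T₁ = m₁a. Lighter block: T₂ − m₂g = m₂a.
Pulley: (T₁ − T₂)R = Iα = I(a/R), so T₁ − T₂ = (I/R²)a = 1·M_p a = 8.460·a.
Adding the three: (m₁ − m₂)g = (m₁ + m₂ + 8.460)a, so a = (4.97 − 1.53)(9.8)/(4.97 + 1.53 + 8.460) = 2.253 m/s².

a ≈ 2.25 m/s²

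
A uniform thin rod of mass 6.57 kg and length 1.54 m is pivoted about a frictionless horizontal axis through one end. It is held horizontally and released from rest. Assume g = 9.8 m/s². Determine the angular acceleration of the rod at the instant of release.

α ≈ 9.55 rad/s²

About the pivot, I = (1/3)ML² = (1/3)(6.57)(1.54)² = 5.194 kg·m².
The weight acts at the center, a distance L/2 = 0.7700 m from the pivot; τ = Mg(L/2) = 49.58 N·m.
α = τ/I = 49.58/5.194 = 9.545 rad/s².
(Equivalently α = (3g/(2L)) = 9.545 rad/s².)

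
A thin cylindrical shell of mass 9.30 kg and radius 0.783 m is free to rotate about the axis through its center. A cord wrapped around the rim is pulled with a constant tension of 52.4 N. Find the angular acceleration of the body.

I = MR² = (9.30)(0.783)² = 5.702 kg·m².
τ = F R = (52.4)(0.783) = 41.03 N·m.
From τ = Iα: α = 41.03/5.702 = 7.196 rad/s².

α ≈ 7.20 rad/s²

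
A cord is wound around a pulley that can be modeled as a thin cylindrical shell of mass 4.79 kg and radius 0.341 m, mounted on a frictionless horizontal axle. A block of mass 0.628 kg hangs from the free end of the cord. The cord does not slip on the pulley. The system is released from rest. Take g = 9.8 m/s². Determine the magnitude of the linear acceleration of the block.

I = MR² = (4.79)(0.341)² = 0.5570 kg·m².
Block: mg − T = ma. Pulley: TR = Iα. No-slip: a = αR, so T = (I/R²)a = 4.790·a.
Then mg = (m + 4.790)a, so a = (0.628)(9.8)/(0.628 + 4.790) = 1.136 m/s².

a ≈ 1.14 m/s²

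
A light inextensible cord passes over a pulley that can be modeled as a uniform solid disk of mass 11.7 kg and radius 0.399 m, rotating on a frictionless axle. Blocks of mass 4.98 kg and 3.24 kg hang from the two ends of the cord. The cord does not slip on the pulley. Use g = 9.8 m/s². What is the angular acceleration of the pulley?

α ≈ 3.04 rad/s²

I = ½MR² = (1/2)(11.7)(0.399)² = 0.9313 kg·m².
Heavier block: m₁g − T₁ = m₁a. Lighter block: T₂ − m₂g = m₂a.
Pulley: (T₁ − T₂)R = Iα = I(a/R), so T₁ − T₂ = (I/R²)a = (1/2)M_p a = 5.850·a.
Adding the three: (m₁ − m₂)g = (m₁ + m₂ + 5.850)a, so a = (4.98 − 3.24)(9.8)/(4.98 + 3.24 + 5.850) = 1.212 m/s².
α = a/R = 1.212/0.399 = 3.037 rad/s².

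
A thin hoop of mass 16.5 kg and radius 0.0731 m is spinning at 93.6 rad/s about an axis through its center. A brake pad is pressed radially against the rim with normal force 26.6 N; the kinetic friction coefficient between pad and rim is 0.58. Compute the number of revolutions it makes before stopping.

≈ 54.5 revolutions

I = MR² = (16.5)(0.0731)² = 0.08817 kg·m².
Friction force f = μN = (0.58)(26.6) = 15.43 N at the rim; torque magnitude τ = fR = 1.128 N·m, opposing ω.
|α| = τ/I = 1.128/0.08817 = 12.79 rad/s² (deceleration).
ω² = ω₀² − 2|α|θ with ω = 0 ⇒ θ = ω₀²/(2|α|) = 342.5 rad = 54.50 rev.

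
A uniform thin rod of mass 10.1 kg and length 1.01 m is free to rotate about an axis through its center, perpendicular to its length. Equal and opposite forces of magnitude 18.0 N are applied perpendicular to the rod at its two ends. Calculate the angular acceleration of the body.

α ≈ 21.2 rad/s²

I = (1/12)ML² = (1/12)(10.1)(1.01)² = 0.8586 kg·m².
The couple gives τ = F·(L/2) + F·(L/2) = F L = (18.0)(1.01) = 18.18 N·m.
Newton's second law for rotation, τ = Iα, gives α = τ/I = 18.18/0.8586 = 21.17 rad/s².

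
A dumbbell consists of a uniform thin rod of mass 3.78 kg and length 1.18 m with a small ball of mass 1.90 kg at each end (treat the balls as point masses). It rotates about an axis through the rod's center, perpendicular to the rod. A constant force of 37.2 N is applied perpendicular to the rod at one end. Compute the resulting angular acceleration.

α ≈ 12.5 rad/s²

I_rod = (1/12)ML² = (1/12)(3.78)(1.18)² = 0.4386 kg·m².
I_balls = 2·m·(L/2)² = 2(1.90)(0.5900)² = 1.323 kg·m².
Total I = 1.761 kg·m².
τ = F·(L/2) = (37.2)(0.590) = 21.95 N·m.
α = τ/I = 21.95/1.761 = 12.46 rad/s².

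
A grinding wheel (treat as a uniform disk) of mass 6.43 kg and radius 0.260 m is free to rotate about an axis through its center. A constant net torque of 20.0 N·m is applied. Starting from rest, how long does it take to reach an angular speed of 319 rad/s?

I = ½MR² = (1/2)(6.43)(0.260)² = 0.2173 kg·m².
α = τ/I = 20.0/0.2173 = 92.02 rad/s².
ω = αt ⇒ t = ω/α = 319/92.02 = 3.466 s.

t ≈ 3.47 s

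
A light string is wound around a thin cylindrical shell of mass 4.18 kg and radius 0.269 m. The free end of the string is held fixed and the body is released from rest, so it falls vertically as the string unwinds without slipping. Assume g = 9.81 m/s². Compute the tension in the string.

T ≈ 20.5 N

Translation: Mg − T = Ma. Rotation about the center: TR = Iα with I = MR².
With a = αR: T = (I/R²)a = M a, so Mg = (1 + 1.000)Ma.
a = g/(1 + 1.000) = 9.81/2.000 = 4.905 m/s².
T = 1.000·M·a = (1.000)(4.18)(4.905) = 20.50 N.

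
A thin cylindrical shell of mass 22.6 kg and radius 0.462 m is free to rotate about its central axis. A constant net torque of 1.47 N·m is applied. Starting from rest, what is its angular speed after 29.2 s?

ω ≈ 8.90 rad/s

I = MR² = (22.6)(0.462)² = 4.824 kg·m².
α = τ/I = 1.47/4.824 = 0.3047 rad/s².
ω = ω₀ + αt = 0 + (0.3047)(29.2) = 8.898 rad/s.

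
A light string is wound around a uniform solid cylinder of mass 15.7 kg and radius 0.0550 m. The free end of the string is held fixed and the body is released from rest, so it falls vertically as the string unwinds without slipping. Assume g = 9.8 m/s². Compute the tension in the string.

T ≈ 51.3 N

Translation: Mg − T = Ma. Rotation about the center: TR = Iα with I = ½MR².
With a = αR: T = (I/R²)a = (1/2)M a, so Mg = (1 + 0.5000)Ma.
a = g/(1 + 0.5000) = 9.8/1.500 = 6.533 m/s².
T = 0.5000·M·a = (0.5000)(15.7)(6.533) = 51.29 N.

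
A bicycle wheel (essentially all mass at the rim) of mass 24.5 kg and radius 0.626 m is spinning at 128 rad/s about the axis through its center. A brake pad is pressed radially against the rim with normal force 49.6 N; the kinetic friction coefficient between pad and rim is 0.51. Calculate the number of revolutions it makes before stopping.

I = MR² = (24.5)(0.626)² = 9.601 kg·m².
Friction force f = μN = (0.51)(49.6) = 25.30 N at the rim; torque magnitude τ = fR = 15.84 N·m, opposing ω.
|α| = τ/I = 15.84/9.601 = 1.649 rad/s² (deceleration).
ω² = ω₀² − 2|α|θ with ω = 0 ⇒ θ = ω₀²/(2|α|) = 4967 rad = 790.5 rev.

≈ 790 revolutions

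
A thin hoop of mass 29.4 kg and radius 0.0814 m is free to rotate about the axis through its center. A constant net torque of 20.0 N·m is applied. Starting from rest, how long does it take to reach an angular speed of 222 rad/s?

I = MR² = (29.4)(0.0814)² = 0.1948 kg·m².
α = τ/I = 20.0/0.1948 = 102.7 rad/s².
ω = αt ⇒ t = ω/α = 222/102.7 = 2.162 s.

t ≈ 2.16 s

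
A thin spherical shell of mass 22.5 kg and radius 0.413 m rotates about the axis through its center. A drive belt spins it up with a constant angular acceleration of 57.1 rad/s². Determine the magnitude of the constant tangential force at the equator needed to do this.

F ≈ 354 N

I = (2/3)MR² = (2/3)(22.5)(0.413)² = 2.559 kg·m².
The required torque is τ = Iα = (2.559)(57.10) = 146.1 N·m.
A tangential force at the equator gives τ = FR, so F = τ/R = 146.1/0.413 = 353.7 N.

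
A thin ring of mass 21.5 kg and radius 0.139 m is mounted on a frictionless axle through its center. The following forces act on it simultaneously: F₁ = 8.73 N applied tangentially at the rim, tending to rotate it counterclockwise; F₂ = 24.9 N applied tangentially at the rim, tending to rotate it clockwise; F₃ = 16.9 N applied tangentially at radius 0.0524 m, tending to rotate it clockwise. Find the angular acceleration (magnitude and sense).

I = MR² = (21.5)(0.139)² = 0.4154 kg·m².
Taking counterclockwise as positive: τ₁ = +(8.73)(0.139) = +1.213 N·m; τ₂ = −(24.9)(0.139) = −3.461 N·m; τ₃ = −(16.9)(0.0524) = −0.8856 N·m.
Net torque τ = -3.133 N·m.
α = τ/I = -3.133/0.4154 = -7.543 rad/s².

α ≈ 7.54 rad/s², clockwise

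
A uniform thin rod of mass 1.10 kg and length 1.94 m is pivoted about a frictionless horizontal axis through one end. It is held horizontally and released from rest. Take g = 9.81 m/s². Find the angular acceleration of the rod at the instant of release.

About the pivot, I = (1/3)ML² = (1/3)(1.10)(1.94)² = 1.380 kg·m².
The weight acts at the center, a distance L/2 = 0.9700 m from the pivot; τ = Mg(L/2) = 10.47 N·m.
α = τ/I = 10.47/1.380 = 7.585 rad/s².

α ≈ 7.59 rad/s²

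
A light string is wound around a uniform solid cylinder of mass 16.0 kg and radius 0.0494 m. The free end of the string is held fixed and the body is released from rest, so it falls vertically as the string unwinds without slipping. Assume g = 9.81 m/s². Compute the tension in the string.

T ≈ 52.3 N

Translation: Mg − T = Ma. Rotation about the center: TR = Iα with I = ½MR².
With a = αR: T = (I/R²)a = (1/2)M a, so Mg = (1 + 0.5000)Ma.
a = g/(1 + 0.5000) = 9.81/1.500 = 6.540 m/s².
T = 0.5000·M·a = (0.5000)(16.0)(6.540) = 52.32 N.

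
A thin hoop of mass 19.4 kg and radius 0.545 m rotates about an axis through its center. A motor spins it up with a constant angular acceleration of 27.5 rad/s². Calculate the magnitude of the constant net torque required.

τ ≈ 158 N·m

I = MR² = (19.4)(0.545)² = 5.762 kg·m².
τ = Iα = (5.762)(27.50) = 158.5 N·m.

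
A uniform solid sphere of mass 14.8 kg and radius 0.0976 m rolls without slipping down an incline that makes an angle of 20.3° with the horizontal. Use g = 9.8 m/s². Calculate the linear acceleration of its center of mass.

a ≈ 2.43 m/s²

Translation along the incline: Mg sinθ − f = Ma.
Rotation about the center: fR = Iα with I = (2/5)MR². No-slip gives a = αR, so f = (I/R²)a = (2/5)M a.
Substituting: Mg sinθ = (1 + 0.4000)Ma, so a = g sinθ/(1 + 0.4000) = (9.8) sin 20.3° / 1.400 = 2.429 m/s².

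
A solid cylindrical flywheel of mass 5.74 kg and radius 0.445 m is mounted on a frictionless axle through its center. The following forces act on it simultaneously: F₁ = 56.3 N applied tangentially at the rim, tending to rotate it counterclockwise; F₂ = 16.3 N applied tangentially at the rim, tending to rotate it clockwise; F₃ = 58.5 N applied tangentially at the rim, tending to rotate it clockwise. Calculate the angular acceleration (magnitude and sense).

α ≈ 14.5 rad/s², clockwise

I = ½MR² = (1/2)(5.74)(0.445)² = 0.5683 kg·m².
Taking counterclockwise as positive: τ₁ = +(56.3)(0.445) = +25.05 N·m; τ₂ = −(16.3)(0.445) = −7.254 N·m; τ₃ = −(58.5)(0.445) = −26.03 N·m.
Net torque τ = -8.232 N·m.
α = τ/I = -8.232/0.5683 = -14.49 rad/s².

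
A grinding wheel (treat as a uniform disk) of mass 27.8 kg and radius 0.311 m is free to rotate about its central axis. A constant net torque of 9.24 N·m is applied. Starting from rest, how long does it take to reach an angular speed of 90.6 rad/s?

t ≈ 13.2 s

I = ½MR² = (1/2)(27.8)(0.311)² = 1.344 kg·m².
α = τ/I = 9.24/1.344 = 6.873 rad/s².
ω = αt ⇒ t = ω/α = 90.6/6.873 = 13.18 s.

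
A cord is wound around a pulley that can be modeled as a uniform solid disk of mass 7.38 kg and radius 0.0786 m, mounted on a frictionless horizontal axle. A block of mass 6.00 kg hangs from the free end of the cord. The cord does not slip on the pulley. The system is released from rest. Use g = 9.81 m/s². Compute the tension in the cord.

I = ½MR² = (1/2)(7.38)(0.0786)² = 0.02280 kg·m².
Block: mg − T = ma. Pulley: TR = Iα. No-slip: a = αR, so T = (I/R²)a = 3.690·a.
Then mg = (m + 3.690)a, so a = (6.00)(9.81)/(6.00 + 3.690) = 6.074 m/s².
T = 3.690·a = 22.41 N.

T ≈ 22.4 N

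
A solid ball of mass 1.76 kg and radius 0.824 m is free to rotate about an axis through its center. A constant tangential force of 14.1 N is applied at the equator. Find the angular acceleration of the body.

I = (2/5)MR² = (2/5)(1.76)(0.824)² = 0.4780 kg·m².
τ = F R = (14.1)(0.824) = 11.62 N·m.
Newton's second law for rotation, τ = Iα, gives α = τ/I = 11.62/0.4780 = 24.31 rad/s².

α ≈ 24.3 rad/s²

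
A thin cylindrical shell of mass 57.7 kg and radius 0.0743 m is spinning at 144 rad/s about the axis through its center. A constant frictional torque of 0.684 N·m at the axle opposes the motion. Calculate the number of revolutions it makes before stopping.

I = MR² = (57.7)(0.0743)² = 0.3185 kg·m².
The net torque has magnitude 0.684 N·m, opposing ω.
|α| = τ/I = 0.6840/0.3185 = 2.147 rad/s² (deceleration).
ω² = ω₀² − 2|α|θ with ω = 0 ⇒ θ = ω₀²/(2|α|) = 4828 rad = 768.4 rev.

≈ 768 revolutions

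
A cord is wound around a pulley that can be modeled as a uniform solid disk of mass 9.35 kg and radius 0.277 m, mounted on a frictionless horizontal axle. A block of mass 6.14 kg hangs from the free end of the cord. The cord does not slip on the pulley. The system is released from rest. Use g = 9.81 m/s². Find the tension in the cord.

T ≈ 26.0 N

I = ½MR² = (1/2)(9.35)(0.277)² = 0.3587 kg·m².
Block: mg − T = ma. Pulley: TR = Iα. No-slip: a = αR, so T = (I/R²)a = 4.675·a.
Then mg = (m + 4.675)a, so a = (6.14)(9.81)/(6.14 + 4.675) = 5.569 m/s².
T = 4.675·a = 26.04 N.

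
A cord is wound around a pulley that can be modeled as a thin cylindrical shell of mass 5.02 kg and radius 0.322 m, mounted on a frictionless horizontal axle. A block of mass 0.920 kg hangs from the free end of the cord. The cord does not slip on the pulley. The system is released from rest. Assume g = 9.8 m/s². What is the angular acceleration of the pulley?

α ≈ 4.71 rad/s²

I = MR² = (5.02)(0.322)² = 0.5205 kg·m².
Block: mg − T = ma. Pulley: TR = Iα. No-slip: a = αR, so T = (I/R²)a = 5.020·a.
Then mg = (m + 5.020)a, so a = (0.920)(9.8)/(0.920 + 5.020) = 1.518 m/s².
α = a/R = 1.518/0.322 = 4.714 rad/s².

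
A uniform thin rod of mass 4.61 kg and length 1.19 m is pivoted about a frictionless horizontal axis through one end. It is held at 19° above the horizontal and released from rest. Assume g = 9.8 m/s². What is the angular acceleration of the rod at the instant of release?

α ≈ 11.7 rad/s²

About the pivot, I = (1/3)ML² = (1/3)(4.61)(1.19)² = 2.176 kg·m².
The weight acts at the center, a distance L/2 = 0.5950 m from the pivot; τ = Mg(L/2) cos 19° = 25.42 N·m.
α = τ/I = 25.42/2.176 = 11.68 rad/s².
(Equivalently α = (3g/(2L)) cos 19° = 11.68 rad/s².)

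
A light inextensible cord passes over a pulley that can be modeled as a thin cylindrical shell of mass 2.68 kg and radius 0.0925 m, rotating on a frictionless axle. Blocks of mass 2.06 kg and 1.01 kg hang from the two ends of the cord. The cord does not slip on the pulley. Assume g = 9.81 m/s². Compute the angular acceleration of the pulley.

α ≈ 19.4 rad/s²

I = MR² = (2.68)(0.0925)² = 0.02293 kg·m².
Heavier block: m₁g − T₁ = m₁a. Lighter block: T₂ − m₂g = m₂a.
Pulley: (T₁ − T₂)R = Iα = I(a/R), so T₁ − T₂ = (I/R²)a = 1·M_p a = 2.680·a.
Adding the three: (m₁ − m₂)g = (m₁ + m₂ + 2.680)a, so a = (2.06 − 1.01)(9.81)/(2.06 + 1.01 + 2.680) = 1.791 m/s².
α = a/R = 1.791/0.0925 = 19.37 rad/s².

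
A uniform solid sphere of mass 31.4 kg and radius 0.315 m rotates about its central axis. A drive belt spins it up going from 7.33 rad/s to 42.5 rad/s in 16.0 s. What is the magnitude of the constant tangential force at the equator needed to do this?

I = (2/5)MR² = (2/5)(31.4)(0.315)² = 1.246 kg·m².
α = Δω/Δt = (42.5 − 7.33)/16.0 = 2.198 rad/s².
The required torque is τ = Iα = (1.246)(2.198) = 2.739 N·m.
A tangential force at the equator gives τ = FR, so F = τ/R = 2.739/0.315 = 8.697 N.

F ≈ 8.70 N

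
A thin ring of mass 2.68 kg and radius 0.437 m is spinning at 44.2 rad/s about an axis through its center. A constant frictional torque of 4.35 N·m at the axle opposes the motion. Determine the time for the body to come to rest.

I = MR² = (2.68)(0.437)² = 0.5118 kg·m².
The net torque has magnitude 4.35 N·m, opposing ω.
|α| = τ/I = 4.350/0.5118 = 8.499 rad/s² (deceleration).
0 = ω₀ − |α|t ⇒ t = ω₀/|α| = 44.2/8.499 = 5.200 s.

t ≈ 5.20 s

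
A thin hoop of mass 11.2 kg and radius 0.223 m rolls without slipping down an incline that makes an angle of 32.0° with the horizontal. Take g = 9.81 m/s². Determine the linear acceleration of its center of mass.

Translation along the incline: Mg sinθ − f = Ma.
Rotation about the center: fR = Iα with I = MR². No-slip gives a = αR, so f = (I/R²)a = M a.
Substituting: Mg sinθ = (1 + 1.000)Ma, so a = g sinθ/(1 + 1.000) = (9.81) sin 32.0° / 2.000 = 2.599 m/s².

a ≈ 2.60 m/s²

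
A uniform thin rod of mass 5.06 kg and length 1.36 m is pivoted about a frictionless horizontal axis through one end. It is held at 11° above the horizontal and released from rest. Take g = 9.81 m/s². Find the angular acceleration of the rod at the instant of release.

About the pivot, I = (1/3)ML² = (1/3)(5.06)(1.36)² = 3.120 kg·m².
The weight acts at the center, a distance L/2 = 0.6800 m from the pivot; τ = Mg(L/2) cos 11° = 33.13 N·m.
α = τ/I = 33.13/3.120 = 10.62 rad/s².

α ≈ 10.6 rad/s²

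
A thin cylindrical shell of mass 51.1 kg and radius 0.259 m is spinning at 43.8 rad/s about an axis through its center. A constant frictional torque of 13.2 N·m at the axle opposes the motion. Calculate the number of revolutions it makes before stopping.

I = MR² = (51.1)(0.259)² = 3.428 kg·m².
The net torque has magnitude 13.2 N·m, opposing ω.
|α| = τ/I = 13.20/3.428 = 3.851 rad/s² (deceleration).
ω² = ω₀² − 2|α|θ with ω = 0 ⇒ θ = ω₀²/(2|α|) = 249.1 rad = 39.64 rev.

≈ 39.6 revolutions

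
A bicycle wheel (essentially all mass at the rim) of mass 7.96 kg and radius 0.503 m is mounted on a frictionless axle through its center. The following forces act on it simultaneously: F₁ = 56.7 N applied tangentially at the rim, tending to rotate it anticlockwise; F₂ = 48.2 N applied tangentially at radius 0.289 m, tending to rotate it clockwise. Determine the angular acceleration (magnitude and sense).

α ≈ 7.24 rad/s², anticlockwise

I = MR² = (7.96)(0.503)² = 2.014 kg·m².
Taking anticlockwise as positive: τ₁ = +(56.7)(0.503) = +28.52 N·m; τ₂ = −(48.2)(0.289) = −13.93 N·m.
Net torque τ = 14.59 N·m.
α = τ/I = 14.59/2.014 = 7.245 rad/s².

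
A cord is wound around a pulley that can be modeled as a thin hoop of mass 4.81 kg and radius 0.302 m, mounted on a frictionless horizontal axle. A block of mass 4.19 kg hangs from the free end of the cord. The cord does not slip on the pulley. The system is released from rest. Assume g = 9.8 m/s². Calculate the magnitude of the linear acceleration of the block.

I = MR² = (4.81)(0.302)² = 0.4387 kg·m².
Block: mg − T = ma. Pulley: TR = Iα. No-slip: a = αR, so T = (I/R²)a = 4.810·a.
Then mg = (m + 4.810)a, so a = (4.19)(9.8)/(4.19 + 4.810) = 4.562 m/s².

a ≈ 4.56 m/s²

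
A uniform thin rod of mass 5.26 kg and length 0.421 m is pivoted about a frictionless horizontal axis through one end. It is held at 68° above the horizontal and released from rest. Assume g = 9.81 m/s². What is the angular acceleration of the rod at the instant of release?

α ≈ 13.1 rad/s²

About the pivot, I = (1/3)ML² = (1/3)(5.26)(0.421)² = 0.3108 kg·m².
The weight acts at the center, a distance L/2 = 0.2105 m from the pivot; τ = Mg(L/2) cos 68° = 4.069 N·m.
α = τ/I = 4.069/0.3108 = 13.09 rad/s².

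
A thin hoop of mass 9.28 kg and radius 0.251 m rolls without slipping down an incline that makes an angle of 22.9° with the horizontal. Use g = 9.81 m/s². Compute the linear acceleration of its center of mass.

a ≈ 1.91 m/s²

Translation along the incline: Mg sinθ − f = Ma.
Rotation about the center: fR = Iα with I = MR². No-slip gives a = αR, so f = (I/R²)a = M a.
Substituting: Mg sinθ = (1 + 1.000)Ma, so a = g sinθ/(1 + 1.000) = (9.81) sin 22.9° / 2.000 = 1.909 m/s².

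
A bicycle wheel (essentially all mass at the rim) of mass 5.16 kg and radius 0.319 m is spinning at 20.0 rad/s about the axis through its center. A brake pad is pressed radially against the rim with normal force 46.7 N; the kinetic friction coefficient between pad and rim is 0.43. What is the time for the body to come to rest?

t ≈ 1.64 s

I = MR² = (5.16)(0.319)² = 0.5251 kg·m².
Friction force f = μN = (0.43)(46.7) = 20.08 N at the rim; torque magnitude τ = fR = 6.406 N·m, opposing ω.
|α| = τ/I = 6.406/0.5251 = 12.20 rad/s² (deceleration).
0 = ω₀ − |α|t ⇒ t = ω₀/|α| = 20.0/12.20 = 1.639 s.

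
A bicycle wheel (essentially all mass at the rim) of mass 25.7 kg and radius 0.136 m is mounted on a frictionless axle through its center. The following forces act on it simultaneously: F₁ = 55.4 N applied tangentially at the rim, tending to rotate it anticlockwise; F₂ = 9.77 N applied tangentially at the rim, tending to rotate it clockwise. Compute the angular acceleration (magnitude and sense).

I = MR² = (25.7)(0.136)² = 0.4753 kg·m².
Taking anticlockwise as positive: τ₁ = +(55.4)(0.136) = +7.534 N·m; τ₂ = −(9.77)(0.136) = −1.329 N·m.
Net torque τ = 6.206 N·m.
α = τ/I = 6.206/0.4753 = 13.06 rad/s².

α ≈ 13.1 rad/s², anticlockwise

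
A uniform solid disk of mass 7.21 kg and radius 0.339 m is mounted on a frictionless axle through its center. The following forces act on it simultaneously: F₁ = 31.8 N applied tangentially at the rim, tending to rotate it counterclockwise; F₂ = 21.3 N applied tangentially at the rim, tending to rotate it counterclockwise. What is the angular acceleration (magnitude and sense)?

α ≈ 43.4 rad/s², counterclockwise

I = ½MR² = (1/2)(7.21)(0.339)² = 0.4143 kg·m².
Taking counterclockwise as positive: τ₁ = +(31.8)(0.339) = +10.78 N·m; τ₂ = +(21.3)(0.339) = +7.221 N·m.
Net torque τ = 18.00 N·m.
α = τ/I = 18.00/0.4143 = 43.45 rad/s².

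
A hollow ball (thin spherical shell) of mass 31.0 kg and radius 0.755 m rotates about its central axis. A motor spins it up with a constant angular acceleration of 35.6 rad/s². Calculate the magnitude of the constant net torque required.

τ ≈ 419 N·m

I = (2/3)MR² = (2/3)(31.0)(0.755)² = 11.78 kg·m².
τ = Iα = (11.78)(35.60) = 419.4 N·m.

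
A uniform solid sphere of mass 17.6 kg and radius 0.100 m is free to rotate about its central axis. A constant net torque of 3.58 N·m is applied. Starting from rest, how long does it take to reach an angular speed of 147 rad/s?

t ≈ 2.89 s

I = (2/5)MR² = (2/5)(17.6)(0.100)² = 0.07040 kg·m².
α = τ/I = 3.58/0.07040 = 50.85 rad/s².
ω = αt ⇒ t = ω/α = 147/50.85 = 2.891 s.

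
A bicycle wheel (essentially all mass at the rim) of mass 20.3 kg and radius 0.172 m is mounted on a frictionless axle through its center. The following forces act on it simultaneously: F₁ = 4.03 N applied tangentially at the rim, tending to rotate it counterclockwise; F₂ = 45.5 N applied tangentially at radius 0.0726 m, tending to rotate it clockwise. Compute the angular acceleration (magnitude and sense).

I = MR² = (20.3)(0.172)² = 0.6006 kg·m².
Taking counterclockwise as positive: τ₁ = +(4.03)(0.172) = +0.6932 N·m; τ₂ = −(45.5)(0.0726) = −3.303 N·m.
Net torque τ = -2.610 N·m.
α = τ/I = -2.610/0.6006 = -4.346 rad/s².

α ≈ 4.35 rad/s², clockwise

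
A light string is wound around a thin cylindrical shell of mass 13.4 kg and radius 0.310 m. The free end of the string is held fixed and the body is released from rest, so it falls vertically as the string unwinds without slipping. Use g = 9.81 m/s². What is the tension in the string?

T ≈ 65.7 N

Translation: Mg − T = Ma. Rotation about the center: TR = Iα with I = MR².
With a = αR: T = (I/R²)a = M a, so Mg = (1 + 1.000)Ma.
a = g/(1 + 1.000) = 9.81/2.000 = 4.905 m/s².
T = 1.000·M·a = (1.000)(13.4)(4.905) = 65.73 N.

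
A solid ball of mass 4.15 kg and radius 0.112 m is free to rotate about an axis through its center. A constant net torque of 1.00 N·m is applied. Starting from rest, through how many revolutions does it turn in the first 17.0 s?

I = (2/5)MR² = (2/5)(4.15)(0.112)² = 0.02082 kg·m².
α = τ/I = 1.00/0.02082 = 48.02 rad/s².
θ = ½αt² = ½(48.02)(17.0)² = 6939 rad.
Revolutions = θ/(2π) = 1104.

≈ 1100 revolutions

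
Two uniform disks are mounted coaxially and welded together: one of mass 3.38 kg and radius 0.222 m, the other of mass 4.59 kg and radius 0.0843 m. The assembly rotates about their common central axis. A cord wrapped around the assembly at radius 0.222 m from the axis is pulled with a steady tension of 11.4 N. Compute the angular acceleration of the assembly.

α ≈ 25.4 rad/s²

I = ½M₁R₁² + ½M₂R₂² = ½(3.38)(0.222)² + ½(4.59)(0.0843)² = 0.09960 kg·m².
τ = F r = (11.4)(0.222) = 2.531 N·m.
α = τ/I = 2.531/0.09960 = 25.41 rad/s².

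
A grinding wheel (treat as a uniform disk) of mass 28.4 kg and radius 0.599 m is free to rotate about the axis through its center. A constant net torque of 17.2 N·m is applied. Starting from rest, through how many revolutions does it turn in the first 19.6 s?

≈ 103 revolutions

I = ½MR² = (1/2)(28.4)(0.599)² = 5.095 kg·m².
α = τ/I = 17.2/5.095 = 3.376 rad/s².
θ = ½αt² = ½(3.376)(19.6)² = 648.4 rad.
Revolutions = θ/(2π) = 103.2.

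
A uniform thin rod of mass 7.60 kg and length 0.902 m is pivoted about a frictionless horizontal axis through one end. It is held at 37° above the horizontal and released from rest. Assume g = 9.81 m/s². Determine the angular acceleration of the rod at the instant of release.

α ≈ 13.0 rad/s²

About the pivot, I = (1/3)ML² = (1/3)(7.60)(0.902)² = 2.061 kg·m².
The weight acts at the center, a distance L/2 = 0.4510 m from the pivot; τ = Mg(L/2) cos 37° = 26.85 N·m.
α = τ/I = 26.85/2.061 = 13.03 rad/s².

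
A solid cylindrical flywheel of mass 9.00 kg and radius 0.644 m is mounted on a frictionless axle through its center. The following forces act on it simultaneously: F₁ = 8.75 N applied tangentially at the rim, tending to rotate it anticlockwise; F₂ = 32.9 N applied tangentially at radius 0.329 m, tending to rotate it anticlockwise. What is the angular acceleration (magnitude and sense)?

α ≈ 8.82 rad/s², anticlockwise

I = ½MR² = (1/2)(9.00)(0.644)² = 1.866 kg·m².
Taking anticlockwise as positive: τ₁ = +(8.75)(0.644) = +5.635 N·m; τ₂ = +(32.9)(0.329) = +10.82 N·m.
Net torque τ = 16.46 N·m.
α = τ/I = 16.46/1.866 = 8.819 rad/s².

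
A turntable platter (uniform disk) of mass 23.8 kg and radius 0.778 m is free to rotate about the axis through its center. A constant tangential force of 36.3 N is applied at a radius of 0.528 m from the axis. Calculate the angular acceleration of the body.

I = ½MR² = (1/2)(23.8)(0.778)² = 7.203 kg·m².
τ = F·r = (36.3)(0.528) = 19.17 N·m.
Newton's second law for rotation, τ = Iα, gives α = τ/I = 19.17/7.203 = 2.661 rad/s².

α ≈ 2.66 rad/s²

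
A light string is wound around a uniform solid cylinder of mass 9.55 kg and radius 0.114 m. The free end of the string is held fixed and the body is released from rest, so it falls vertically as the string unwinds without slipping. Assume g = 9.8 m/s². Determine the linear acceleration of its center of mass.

Translation: Mg − T = Ma. Rotation about the center: TR = Iα with I = ½MR².
With a = αR: T = (I/R²)a = (1/2)M a, so Mg = (1 + 0.5000)Ma.
a = g/(1 + 0.5000) = 9.8/1.500 = 6.533 m/s².

a ≈ 6.53 m/s²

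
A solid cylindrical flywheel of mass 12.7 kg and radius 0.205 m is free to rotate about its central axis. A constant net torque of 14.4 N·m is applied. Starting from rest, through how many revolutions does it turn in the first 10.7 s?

I = ½MR² = (1/2)(12.7)(0.205)² = 0.2669 kg·m².
α = τ/I = 14.4/0.2669 = 53.96 rad/s².
θ = ½αt² = ½(53.96)(10.7)² = 3089 rad.
Revolutions = θ/(2π) = 491.6.

≈ 492 revolutions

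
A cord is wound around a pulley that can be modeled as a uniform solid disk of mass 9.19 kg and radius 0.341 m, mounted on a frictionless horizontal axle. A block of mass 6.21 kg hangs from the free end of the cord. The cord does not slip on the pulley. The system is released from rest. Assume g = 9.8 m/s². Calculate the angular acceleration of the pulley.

α ≈ 16.5 rad/s²

I = ½MR² = (1/2)(9.19)(0.341)² = 0.5343 kg·m².
Block: mg − T = ma. Pulley: TR = Iα. No-slip: a = αR, so T = (I/R²)a = 4.595·a.
Then mg = (m + 4.595)a, so a = (6.21)(9.8)/(6.21 + 4.595) = 5.632 m/s².
α = a/R = 5.632/0.341 = 16.52 rad/s².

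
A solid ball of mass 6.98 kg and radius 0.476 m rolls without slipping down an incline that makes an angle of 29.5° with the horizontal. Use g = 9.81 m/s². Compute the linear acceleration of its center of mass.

a ≈ 3.45 m/s²

Translation along the incline: Mg sinθ − f = Ma.
Rotation about the center: fR = Iα with I = (2/5)MR². No-slip gives a = αR, so f = (I/R²)a = (2/5)M a.
Substituting: Mg sinθ = (1 + 0.4000)Ma, so a = g sinθ/(1 + 0.4000) = (9.81) sin 29.5° / 1.400 = 3.450 m/s².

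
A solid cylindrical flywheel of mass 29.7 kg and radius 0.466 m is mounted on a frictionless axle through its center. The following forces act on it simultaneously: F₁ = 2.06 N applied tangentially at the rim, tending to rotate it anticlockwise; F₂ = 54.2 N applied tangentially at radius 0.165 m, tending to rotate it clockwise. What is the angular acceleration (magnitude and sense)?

I = ½MR² = (1/2)(29.7)(0.466)² = 3.225 kg·m².
Taking anticlockwise as positive: τ₁ = +(2.06)(0.466) = +0.9600 N·m; τ₂ = −(54.2)(0.165) = −8.943 N·m.
Net torque τ = -7.983 N·m.
α = τ/I = -7.983/3.225 = -2.476 rad/s².

α ≈ 2.48 rad/s², clockwise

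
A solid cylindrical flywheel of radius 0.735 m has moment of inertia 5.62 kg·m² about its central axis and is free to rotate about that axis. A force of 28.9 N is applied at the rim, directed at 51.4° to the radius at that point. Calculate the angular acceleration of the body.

Only the tangential component produces torque: τ = F R sinθ = (28.9)(0.735) sin 51.4° = 16.60 N·m.
From τ = Iα: α = 16.60/5.620 = 2.954 rad/s².

α ≈ 2.95 rad/s²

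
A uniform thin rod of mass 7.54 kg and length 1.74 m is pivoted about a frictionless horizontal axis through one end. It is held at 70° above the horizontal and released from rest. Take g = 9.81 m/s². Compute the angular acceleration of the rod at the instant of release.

α ≈ 2.89 rad/s²

About the pivot, I = (1/3)ML² = (1/3)(7.54)(1.74)² = 7.609 kg·m².
The weight acts at the center, a distance L/2 = 0.8700 m from the pivot; τ = Mg(L/2) cos 70° = 22.01 N·m.
α = τ/I = 22.01/7.609 = 2.892 rad/s².
(Equivalently α = (3g/(2L)) cos 70° = 2.892 rad/s².)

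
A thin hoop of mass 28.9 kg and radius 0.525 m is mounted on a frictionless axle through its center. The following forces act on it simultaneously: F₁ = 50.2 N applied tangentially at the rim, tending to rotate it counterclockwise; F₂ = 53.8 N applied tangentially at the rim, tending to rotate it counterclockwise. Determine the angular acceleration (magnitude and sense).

α ≈ 6.85 rad/s², counterclockwise

I = MR² = (28.9)(0.525)² = 7.966 kg·m².
Taking counterclockwise as positive: τ₁ = +(50.2)(0.525) = +26.36 N·m; τ₂ = +(53.8)(0.525) = +28.25 N·m.
Net torque τ = 54.60 N·m.
α = τ/I = 54.60/7.966 = 6.855 rad/s².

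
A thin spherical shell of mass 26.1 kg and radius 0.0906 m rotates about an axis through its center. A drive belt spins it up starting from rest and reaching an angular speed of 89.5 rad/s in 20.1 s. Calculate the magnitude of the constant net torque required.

τ ≈ 0.636 N·m

I = (2/3)MR² = (2/3)(26.1)(0.0906)² = 0.1428 kg·m².
α = Δω/Δt = (89.5 − 0)/20.1 = 4.453 rad/s².
τ = Iα = (0.1428)(4.453) = 0.6360 N·m.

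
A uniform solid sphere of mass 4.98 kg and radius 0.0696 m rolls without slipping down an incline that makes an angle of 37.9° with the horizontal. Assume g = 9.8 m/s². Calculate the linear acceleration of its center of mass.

Translation along the incline: Mg sinθ − f = Ma.
Rotation about the center: fR = Iα with I = (2/5)MR². No-slip gives a = αR, so f = (I/R²)a = (2/5)M a.
Substituting: Mg sinθ = (1 + 0.4000)Ma, so a = g sinθ/(1 + 0.4000) = (9.8) sin 37.9° / 1.400 = 4.300 m/s².

a ≈ 4.30 m/s²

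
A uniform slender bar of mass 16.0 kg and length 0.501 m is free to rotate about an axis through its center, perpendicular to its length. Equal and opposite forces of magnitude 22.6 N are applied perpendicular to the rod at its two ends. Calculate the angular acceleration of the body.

α ≈ 33.8 rad/s²

I = (1/12)ML² = (1/12)(16.0)(0.501)² = 0.3347 kg·m².
The couple gives τ = F·(L/2) + F·(L/2) = F L = (22.6)(0.501) = 11.32 N·m.
Newton's second law for rotation, τ = Iα, gives α = τ/I = 11.32/0.3347 = 33.83 rad/s².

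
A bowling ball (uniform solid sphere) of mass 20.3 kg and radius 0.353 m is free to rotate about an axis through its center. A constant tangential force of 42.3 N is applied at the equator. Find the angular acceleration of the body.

I = (2/5)MR² = (2/5)(20.3)(0.353)² = 1.012 kg·m².
τ = F R = (42.3)(0.353) = 14.93 N·m.
Newton's second law for rotation, τ = Iα, gives α = τ/I = 14.93/1.012 = 14.76 rad/s².

α ≈ 14.8 rad/s²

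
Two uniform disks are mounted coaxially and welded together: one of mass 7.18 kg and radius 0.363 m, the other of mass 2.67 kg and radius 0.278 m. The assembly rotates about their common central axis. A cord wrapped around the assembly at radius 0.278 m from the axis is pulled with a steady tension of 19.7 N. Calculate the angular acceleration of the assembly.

α ≈ 9.50 rad/s²

I = ½M₁R₁² + ½M₂R₂² = ½(7.18)(0.363)² + ½(2.67)(0.278)² = 0.5762 kg·m².
τ = F r = (19.7)(0.278) = 5.477 N·m.
α = τ/I = 5.477/0.5762 = 9.504 rad/s².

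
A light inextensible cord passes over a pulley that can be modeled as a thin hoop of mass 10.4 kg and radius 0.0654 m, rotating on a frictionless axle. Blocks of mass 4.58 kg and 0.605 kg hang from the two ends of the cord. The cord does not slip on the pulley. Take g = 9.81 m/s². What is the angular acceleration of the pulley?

α ≈ 38.3 rad/s²

I = MR² = (10.4)(0.0654)² = 0.04448 kg·m².
Heavier block: m₁g − T₁ = m₁a. Lighter block: T₂ − m₂g = m₂a.
Pulley: (T₁ − T₂)R = Iα = I(a/R), so T₁ − T₂ = (I/R²)a = 1·M_p a = 10.40·a.
Adding the three: (m₁ − m₂)g = (m₁ + m₂ + 10.40)a, so a = (4.58 − 0.605)(9.81)/(4.58 + 0.605 + 10.40) = 2.502 m/s².
α = a/R = 2.502/0.0654 = 38.26 rad/s².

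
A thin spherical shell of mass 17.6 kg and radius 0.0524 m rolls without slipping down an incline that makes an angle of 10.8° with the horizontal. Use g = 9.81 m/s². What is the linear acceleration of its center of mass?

Translation along the incline: Mg sinθ − f = Ma.
Rotation about the center: fR = Iα with I = (2/3)MR². No-slip gives a = αR, so f = (I/R²)a = (2/3)M a.
Substituting: Mg sinθ = (1 + 0.6667)Ma, so a = g sinθ/(1 + 0.6667) = (9.81) sin 10.8° / 1.667 = 1.103 m/s².

a ≈ 1.10 m/s²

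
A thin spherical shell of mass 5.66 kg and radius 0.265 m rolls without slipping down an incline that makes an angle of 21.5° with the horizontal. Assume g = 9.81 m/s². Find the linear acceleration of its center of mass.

a ≈ 2.16 m/s²

Translation along the incline: Mg sinθ − f = Ma.
Rotation about the center: fR = Iα with I = (2/3)MR². No-slip gives a = αR, so f = (I/R²)a = (2/3)M a.
Substituting: Mg sinθ = (1 + 0.6667)Ma, so a = g sinθ/(1 + 0.6667) = (9.81) sin 21.5° / 1.667 = 2.157 m/s².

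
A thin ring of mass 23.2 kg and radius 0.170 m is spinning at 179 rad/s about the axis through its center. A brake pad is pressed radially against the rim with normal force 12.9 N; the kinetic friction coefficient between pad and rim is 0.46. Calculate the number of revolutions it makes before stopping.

I = MR² = (23.2)(0.170)² = 0.6705 kg·m².
Friction force f = μN = (0.46)(12.9) = 5.934 N at the rim; torque magnitude τ = fR = 1.009 N·m, opposing ω.
|α| = τ/I = 1.009/0.6705 = 1.505 rad/s² (deceleration).
ω² = ω₀² − 2|α|θ with ω = 0 ⇒ θ = ω₀²/(2|α|) = 10650 rad = 1695 rev.

≈ 1690 revolutions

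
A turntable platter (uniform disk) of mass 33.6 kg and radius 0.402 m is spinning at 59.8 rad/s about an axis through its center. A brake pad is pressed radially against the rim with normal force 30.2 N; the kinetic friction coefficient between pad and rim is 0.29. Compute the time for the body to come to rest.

t ≈ 46.1 s

I = ½MR² = (1/2)(33.6)(0.402)² = 2.715 kg·m².
Friction force f = μN = (0.29)(30.2) = 8.758 N at the rim; torque magnitude τ = fR = 3.521 N·m, opposing ω.
|α| = τ/I = 3.521/2.715 = 1.297 rad/s² (deceleration).
0 = ω₀ − |α|t ⇒ t = ω₀/|α| = 59.8/1.297 = 46.11 s.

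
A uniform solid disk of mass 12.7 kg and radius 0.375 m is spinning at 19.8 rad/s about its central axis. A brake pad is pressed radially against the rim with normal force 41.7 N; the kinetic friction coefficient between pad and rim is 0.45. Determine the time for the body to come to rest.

I = ½MR² = (1/2)(12.7)(0.375)² = 0.8930 kg·m².
Friction force f = μN = (0.45)(41.7) = 18.77 N at the rim; torque magnitude τ = fR = 7.037 N·m, opposing ω.
|α| = τ/I = 7.037/0.8930 = 7.880 rad/s² (deceleration).
0 = ω₀ − |α|t ⇒ t = ω₀/|α| = 19.8/7.880 = 2.513 s.

t ≈ 2.51 s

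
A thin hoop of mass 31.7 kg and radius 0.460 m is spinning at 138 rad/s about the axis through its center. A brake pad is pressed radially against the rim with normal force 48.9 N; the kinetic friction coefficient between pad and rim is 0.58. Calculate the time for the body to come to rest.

t ≈ 71.0 s

I = MR² = (31.7)(0.460)² = 6.708 kg·m².
Friction force f = μN = (0.58)(48.9) = 28.36 N at the rim; torque magnitude τ = fR = 13.05 N·m, opposing ω.
|α| = τ/I = 13.05/6.708 = 1.945 rad/s² (deceleration).
0 = ω₀ − |α|t ⇒ t = ω₀/|α| = 138/1.945 = 70.95 s.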